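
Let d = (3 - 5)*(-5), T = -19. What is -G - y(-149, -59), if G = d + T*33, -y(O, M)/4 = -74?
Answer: 321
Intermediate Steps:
y(O, M) = 296 (y(O, M) = -4*(-74) = 296)
d = 10 (d = -2*(-5) = 10)
G = -617 (G = 10 - 19*33 = 10 - 627 = -617)
-G - y(-149, -59) = -1*(-617) - 1*296 = 617 - 296 = 321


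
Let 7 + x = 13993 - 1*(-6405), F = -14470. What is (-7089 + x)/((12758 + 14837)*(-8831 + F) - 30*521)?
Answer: -4434/214335575 ≈ -2.0687e-5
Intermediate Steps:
x = 20391 (x = -7 + (13993 - 1*(-6405)) = -7 + (13993 + 6405) = -7 + 20398 = 20391)
(-7089 + x)/((12758 + 14837)*(-8831 + F) - 30*521) = (-7089 + 20391)/((12758 + 14837)*(-8831 - 14470) - 30*521) = 13302/(27595*(-23301) - 15630) = 13302/(-642991095 - 15630) = 13302/(-643006725) = 13302*(-1/643006725) = -4434/214335575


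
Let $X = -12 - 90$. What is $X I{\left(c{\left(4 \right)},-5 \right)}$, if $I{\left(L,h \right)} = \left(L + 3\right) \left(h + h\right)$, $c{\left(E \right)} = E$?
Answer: $7140$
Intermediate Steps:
$I{\left(L,h \right)} = 2 h \left(3 + L\right)$ ($I{\left(L,h \right)} = \left(3 + L\right) 2 h = 2 h \left(3 + L\right)$)
$X = -102$ ($X = -12 - 90 = -102$)
$X I{\left(c{\left(4 \right)},-5 \right)} = - 102 \cdot 2 \left(-5\right) \left(3 + 4\right) = - 102 \cdot 2 \left(-5\right) 7 = \left(-102\right) \left(-70\right) = 7140$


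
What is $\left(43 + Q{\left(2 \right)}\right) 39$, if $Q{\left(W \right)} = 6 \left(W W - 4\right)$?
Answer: $1677$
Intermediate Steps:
$Q{\left(W \right)} = -24 + 6 W^{2}$ ($Q{\left(W \right)} = 6 \left(W^{2} - 4\right) = 6 \left(-4 + W^{2}\right) = -24 + 6 W^{2}$)
$\left(43 + Q{\left(2 \right)}\right) 39 = \left(43 - \left(24 - 6 \cdot 2^{2}\right)\right) 39 = \left(43 + \left(-24 + 6 \cdot 4\right)\right) 39 = \left(43 + \left(-24 + 24\right)\right) 39 = \left(43 + 0\right) 39 = 43 \cdot 39 = 1677$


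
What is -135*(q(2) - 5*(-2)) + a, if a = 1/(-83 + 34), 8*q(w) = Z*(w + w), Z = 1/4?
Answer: -535823/392 ≈ -1366.9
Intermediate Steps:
Z = ¼ ≈ 0.25000
q(w) = w/16 (q(w) = ((w + w)/4)/8 = ((2*w)/4)/8 = (w/2)/8 = w/16)
a = -1/49 (a = 1/(-49) = -1/49 ≈ -0.020408)
-135*(q(2) - 5*(-2)) + a = -135*((1/16)*2 - 5*(-2)) - 1/49 = -135*(⅛ + 10) - 1/49 = -135*81/8 - 1/49 = -10935/8 - 1/49 = -535823/392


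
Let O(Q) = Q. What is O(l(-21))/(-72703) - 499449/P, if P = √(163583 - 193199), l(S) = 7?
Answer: -7/72703 + 166483*I*√1851/2468 ≈ -9.6282e-5 + 2902.2*I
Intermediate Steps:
P = 4*I*√1851 (P = √(-29616) = 4*I*√1851 ≈ 172.09*I)
O(l(-21))/(-72703) - 499449/P = 7/(-72703) - 499449*(-I*√1851/7404) = 7*(-1/72703) - (-166483)*I*√1851/2468 = -7/72703 + 166483*I*√1851/2468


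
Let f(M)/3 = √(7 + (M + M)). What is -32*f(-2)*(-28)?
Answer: 2688*√3 ≈ 4655.8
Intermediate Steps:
f(M) = 3*√(7 + 2*M) (f(M) = 3*√(7 + (M + M)) = 3*√(7 + 2*M))
-32*f(-2)*(-28) = -96*√(7 + 2*(-2))*(-28) = -96*√(7 - 4)*(-28) = -96*√3*(-28) = 2688*√3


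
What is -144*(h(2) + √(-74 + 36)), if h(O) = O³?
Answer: -1152 - 144*I*√38 ≈ -1152.0 - 887.68*I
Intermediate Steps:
-144*(h(2) + √(-74 + 36)) = -144*(2³ + √(-74 + 36)) = -144*(8 + √(-38)) = -144*(8 + I*√38) = -1152 - 144*I*√38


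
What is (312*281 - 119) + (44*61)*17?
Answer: 133181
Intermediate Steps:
(312*281 - 119) + (44*61)*17 = (87672 - 119) + 2684*17 = 87553 + 45628 = 133181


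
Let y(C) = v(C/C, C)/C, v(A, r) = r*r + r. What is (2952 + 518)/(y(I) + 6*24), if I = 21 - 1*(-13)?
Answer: 3470/179 ≈ 19.385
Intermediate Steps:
I = 34 (I = 21 + 13 = 34)
v(A, r) = r + r² (v(A, r) = r² + r = r + r²)
y(C) = 1 + C (y(C) = (C*(1 + C))/C = 1 + C)
(2952 + 518)/(y(I) + 6*24) = (2952 + 518)/((1 + 34) + 6*24) = 3470/(35 + 144) = 3470/179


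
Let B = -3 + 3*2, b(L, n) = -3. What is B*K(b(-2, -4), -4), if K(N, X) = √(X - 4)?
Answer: 6*I*√2 ≈ 8.4853*I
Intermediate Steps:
K(N, X) = √(-4 + X)
B = 3 (B = -3 + 6 = 3)
B*K(b(-2, -4), -4) = 3*√(-4 - 4) = 3*√(-8) = 3*(2*I*√2) = 6*I*√2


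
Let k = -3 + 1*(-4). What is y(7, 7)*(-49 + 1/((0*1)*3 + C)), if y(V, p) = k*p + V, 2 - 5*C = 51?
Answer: 14436/7 ≈ 2062.3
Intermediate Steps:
C = -49/5 (C = ⅖ - ⅕*51 = ⅖ - 51/5 = -49/5 ≈ -9.8000)
k = -7 (k = -3 - 4 = -7)
y(V, p) = V - 7*p (y(V, p) = -7*p + V = V - 7*p)
y(7, 7)*(-49 + 1/((0*1)*3 + C)) = (7 - 7*7)*(-49 + 1/((0*1)*3 - 49/5)) = (7 - 49)*(-49 + 1/(0*3 - 49/5)) = -42*(-49 + 1/(0 - 49/5)) = -42*(-49 + 1/(-49/5)) = -42*(-49 - 5/49) = -42*(-2406/49) = 14436/7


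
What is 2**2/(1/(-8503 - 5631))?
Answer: -56536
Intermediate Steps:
2**2/(1/(-8503 - 5631)) = 4/(1/(-14134)) = 4/(-1/14134) = 4*(-14134) = -56536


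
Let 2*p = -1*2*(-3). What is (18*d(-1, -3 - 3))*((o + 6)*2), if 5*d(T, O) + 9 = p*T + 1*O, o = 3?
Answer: -5832/5 ≈ -1166.4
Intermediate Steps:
p = 3 (p = (-1*2*(-3))/2 = (-2*(-3))/2 = (½)*6 = 3)
d(T, O) = -9/5 + O/5 + 3*T/5 (d(T, O) = -9/5 + (3*T + 1*O)/5 = -9/5 + (3*T + O)/5 = -9/5 + (O + 3*T)/5 = -9/5 + (O/5 + 3*T/5) = -9/5 + O/5 + 3*T/5)
(18*d(-1, -3 - 3))*((o + 6)*2) = (18*(-9/5 + (-3 - 3)/5 + (⅗)*(-1)))*((3 + 6)*2) = (18*(-9/5 + (⅕)*(-6) - ⅗))*(9*2) = (18*(-9/5 - 6/5 - ⅗))*18 = (18*(-18/5))*18 = -324/5*18 = -5832/5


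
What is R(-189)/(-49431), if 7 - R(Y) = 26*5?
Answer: 41/16477 ≈ 0.0024883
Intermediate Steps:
R(Y) = -123 (R(Y) = 7 - 26*5 = 7 - 1*130 = 7 - 130 = -123)
R(-189)/(-49431) = -123/(-49431) = -123*(-1/49431) = 41/16477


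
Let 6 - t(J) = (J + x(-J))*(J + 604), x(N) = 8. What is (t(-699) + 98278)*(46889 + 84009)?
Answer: 4272379822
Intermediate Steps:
t(J) = 6 - (8 + J)*(604 + J) (t(J) = 6 - (J + 8)*(J + 604) = 6 - (8 + J)*(604 + J))
(t(-699) + 98278)*(46889 + 84009) = ((-4826 - 1*(-699)**2 - 612*(-699)) + 98278)*(46889 + 84009) = ((-4826 - 1*488601 + 427788) + 98278)*130898 = ((-4826 - 488601 + 427788) + 98278)*130898 = (-65639 + 98278)*130898 = 32639*130898 = 4272379822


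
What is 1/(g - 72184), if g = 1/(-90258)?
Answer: -90258/6515183473 ≈ -1.3853e-5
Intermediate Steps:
g = -1/90258 ≈ -1.1079e-5
1/(g - 72184) = 1/(-1/90258 - 72184) = 1/(-6515183473/90258) = -90258/6515183473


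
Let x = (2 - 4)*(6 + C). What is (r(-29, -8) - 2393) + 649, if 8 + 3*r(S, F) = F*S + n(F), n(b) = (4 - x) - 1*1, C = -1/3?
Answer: -14981/9 ≈ -1664.6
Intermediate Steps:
C = -1/3 (C = -1*1/3 = -1/3 ≈ -0.33333)
x = -34/3 (x = (2 - 4)*(6 - 1/3) = -2*17/3 = -34/3 ≈ -11.333)
n(b) = 43/3 (n(b) = (4 - 1*(-34/3)) - 1*1 = (4 + 34/3) - 1 = 46/3 - 1 = 43/3)
r(S, F) = 19/9 + F*S/3 (r(S, F) = -8/3 + (F*S + 43/3)/3 = -8/3 + (43/3 + F*S)/3 = -8/3 + (43/9 + F*S/3) = 19/9 + F*S/3)
(r(-29, -8) - 2393) + 649 = ((19/9 + (1/3)*(-8)*(-29)) - 2393) + 649 = ((19/9 + 232/3) - 2393) + 649 = (715/9 - 2393) + 649 = -20822/9 + 649 = -14981/9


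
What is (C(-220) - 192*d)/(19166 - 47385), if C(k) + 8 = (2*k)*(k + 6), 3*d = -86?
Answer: -99656/28219 ≈ -3.5315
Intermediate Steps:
d = -86/3 (d = (1/3)*(-86) = -86/3 ≈ -28.667)
C(k) = -8 + 2*k*(6 + k) (C(k) = -8 + (2*k)*(k + 6) = -8 + (2*k)*(6 + k) = -8 + 2*k*(6 + k))
(C(-220) - 192*d)/(19166 - 47385) = ((-8 + 2*(-220)**2 + 12*(-220)) - 192*(-86/3))/(19166 - 47385) = ((-8 + 2*48400 - 2640) + 5504)/(-28219) = ((-8 + 96800 - 2640) + 5504)*(-1/28219) = (94152 + 5504)*(-1/28219) = 99656*(-1/28219) = -99656/28219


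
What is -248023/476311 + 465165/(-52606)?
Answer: -234610704253/25056816466 ≈ -9.3631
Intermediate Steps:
-248023/476311 + 465165/(-52606) = -248023*1/476311 + 465165*(-1/52606) = -248023/476311 - 465165/52606 = -234610704253/25056816466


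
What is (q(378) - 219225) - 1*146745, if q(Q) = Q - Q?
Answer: -365970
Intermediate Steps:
q(Q) = 0
(q(378) - 219225) - 1*146745 = (0 - 219225) - 1*146745 = -219225 - 146745 = -365970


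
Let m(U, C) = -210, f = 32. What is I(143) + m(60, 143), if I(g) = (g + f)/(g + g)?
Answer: -59885/286 ≈ -209.39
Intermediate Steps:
I(g) = (32 + g)/(2*g) (I(g) = (g + 32)/(g + g) = (32 + g)/((2*g)) = (32 + g)*(1/(2*g)) = (32 + g)/(2*g))
I(143) + m(60, 143) = (1/2)*(32 + 143)/143 - 210 = (1/2)*(1/143)*175 - 210 = 175/286 - 210 = -59885/286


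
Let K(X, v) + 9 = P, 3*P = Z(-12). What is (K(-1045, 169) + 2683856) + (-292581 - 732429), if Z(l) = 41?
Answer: 4976552/3 ≈ 1.6589e+6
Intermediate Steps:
P = 41/3 (P = (⅓)*41 = 41/3 ≈ 13.667)
K(X, v) = 14/3 (K(X, v) = -9 + 41/3 = 14/3)
(K(-1045, 169) + 2683856) + (-292581 - 732429) = (14/3 + 2683856) + (-292581 - 732429) = 8051582/3 - 1025010 = 4976552/3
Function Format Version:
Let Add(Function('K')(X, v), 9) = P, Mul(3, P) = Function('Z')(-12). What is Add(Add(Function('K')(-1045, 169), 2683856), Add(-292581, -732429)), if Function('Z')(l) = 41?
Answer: Rational(4976552, 3) ≈ 1.6589e+6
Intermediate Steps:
P = Rational(41, 3) (P = Mul(Rational(1, 3), 41) = Rational(41, 3) ≈ 13.667)
Function('K')(X, v) = Rational(14, 3) (Function('K')(X, v) = Add(-9, Rational(41, 3)) = Rational(14, 3))
Add(Add(Function('K')(-1045, 169), 2683856), Add(-292581, -732429)) = Add(Add(Rational(14, 3), 2683856), Add(-292581, -732429)) = Add(Rational(8051582, 3), -1025010) = Rational(4976552, 3)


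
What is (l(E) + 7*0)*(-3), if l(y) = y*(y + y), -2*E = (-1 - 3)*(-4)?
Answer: -384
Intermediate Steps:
E = -8 (E = -(-1 - 3)*(-4)/2 = -(-2)*(-4) = -1/2*16 = -8)
l(y) = 2*y**2 (l(y) = y*(2*y) = 2*y**2)
(l(E) + 7*0)*(-3) = (2*(-8)**2 + 7*0)*(-3) = (2*64 + 0)*(-3) = (128 + 0)*(-3) = 128*(-3) = -384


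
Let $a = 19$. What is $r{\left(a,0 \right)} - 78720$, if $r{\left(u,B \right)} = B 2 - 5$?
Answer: $-78725$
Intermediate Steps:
$r{\left(u,B \right)} = -5 + 2 B$ ($r{\left(u,B \right)} = 2 B - 5 = -5 + 2 B$)
$r{\left(a,0 \right)} - 78720 = \left(-5 + 2 \cdot 0\right) - 78720 = \left(-5 + 0\right) - 78720 = -5 - 78720 = -78725$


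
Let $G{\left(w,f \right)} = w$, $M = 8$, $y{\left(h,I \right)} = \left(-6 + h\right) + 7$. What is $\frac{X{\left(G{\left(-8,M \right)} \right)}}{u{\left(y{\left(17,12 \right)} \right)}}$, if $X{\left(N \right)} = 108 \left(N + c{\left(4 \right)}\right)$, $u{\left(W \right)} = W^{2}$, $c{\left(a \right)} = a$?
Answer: $- \frac{4}{3} \approx -1.3333$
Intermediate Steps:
$y{\left(h,I \right)} = 1 + h$
$X{\left(N \right)} = 432 + 108 N$ ($X{\left(N \right)} = 108 \left(N + 4\right) = 108 \left(4 + N\right) = 432 + 108 N$)
$\frac{X{\left(G{\left(-8,M \right)} \right)}}{u{\left(y{\left(17,12 \right)} \right)}} = \frac{432 + 108 \left(-8\right)}{\left(1 + 17\right)^{2}} = \frac{432 - 864}{18^{2}} = - \frac{432}{324} = \left(-432\right) \frac{1}{324} = - \frac{4}{3}$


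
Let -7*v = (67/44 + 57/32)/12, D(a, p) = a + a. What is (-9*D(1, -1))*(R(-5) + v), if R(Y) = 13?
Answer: -1149663/4928 ≈ -233.29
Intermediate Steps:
D(a, p) = 2*a
v = -1163/29568 (v = -(67/44 + 57/32)/(7*12) = -1163/(2464*12) = -⅐*1163/4224 = -1163/29568 ≈ -0.039333)
(-9*D(1, -1))*(R(-5) + v) = (-18)*(13 - 1163/29568) = -9*2*(383221/29568) = -18*383221/29568 = -1149663/4928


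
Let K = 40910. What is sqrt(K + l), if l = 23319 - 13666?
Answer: sqrt(50563) ≈ 224.86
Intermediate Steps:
l = 9653
sqrt(K + l) = sqrt(40910 + 9653) = sqrt(50563)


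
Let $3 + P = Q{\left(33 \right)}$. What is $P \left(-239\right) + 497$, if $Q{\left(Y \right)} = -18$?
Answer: $5516$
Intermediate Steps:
$P = -21$ ($P = -3 - 18 = -21$)
$P \left(-239\right) + 497 = \left(-21\right) \left(-239\right) + 497 = 5019 + 497 = 5516$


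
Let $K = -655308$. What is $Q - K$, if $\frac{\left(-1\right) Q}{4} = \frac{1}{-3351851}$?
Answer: $\frac{2196494775112}{3351851} \approx 6.5531 \cdot 10^{5}$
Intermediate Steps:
$Q = \frac{4}{3351851}$ ($Q = - \frac{4}{-3351851} = \left(-4\right) \left(- \frac{1}{3351851}\right) = \frac{4}{3351851} \approx 1.1934 \cdot 10^{-6}$)
$Q - K = \frac{4}{3351851} - -655308 = \frac{4}{3351851} + 655308 = \frac{2196494775112}{3351851}$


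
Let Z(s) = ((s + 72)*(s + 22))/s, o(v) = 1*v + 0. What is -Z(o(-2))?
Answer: 700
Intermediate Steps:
o(v) = v (o(v) = v + 0 = v)
Z(s) = (22 + s)*(72 + s)/s (Z(s) = ((72 + s)*(22 + s))/s = ((22 + s)*(72 + s))/s = (22 + s)*(72 + s)/s)
-Z(o(-2)) = -(94 - 2 + 1584/(-2)) = -(94 - 2 + 1584*(-1/2)) = -(94 - 2 - 792) = -1*(-700) = 700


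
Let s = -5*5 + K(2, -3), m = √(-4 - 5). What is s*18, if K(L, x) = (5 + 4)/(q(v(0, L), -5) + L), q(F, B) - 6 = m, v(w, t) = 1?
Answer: -31554/73 - 486*I/73 ≈ -432.25 - 6.6575*I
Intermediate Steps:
m = 3*I (m = √(-9) = 3*I ≈ 3.0*I)
q(F, B) = 6 + 3*I
K(L, x) = 9/(6 + L + 3*I) (K(L, x) = (5 + 4)/((6 + 3*I) + L) = 9/(6 + L + 3*I))
s = -25 + 9*(8 - 3*I)/73 (s = -5*5 + 9/(6 + 2 + 3*I) = -25 + 9/(8 + 3*I) = -25 + 9*((8 - 3*I)/73) = -25 + 9*(8 - 3*I)/73 ≈ -24.014 - 0.36986*I)
s*18 = (-1753/73 - 27*I/73)*18 = -31554/73 - 486*I/73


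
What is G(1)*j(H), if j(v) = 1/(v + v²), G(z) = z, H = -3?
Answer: ⅙ ≈ 0.16667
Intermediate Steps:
G(1)*j(H) = 1*(1/((-3)*(1 - 3))) = 1*(-⅓/(-2)) = 1*(-⅓*(-½)) = 1*(⅙) = ⅙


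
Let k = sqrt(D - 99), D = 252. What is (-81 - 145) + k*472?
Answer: -226 + 1416*sqrt(17) ≈ 5612.3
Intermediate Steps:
k = 3*sqrt(17) (k = sqrt(252 - 99) = sqrt(153) = 3*sqrt(17) ≈ 12.369)
(-81 - 145) + k*472 = (-81 - 145) + (3*sqrt(17))*472 = -226 + 1416*sqrt(17)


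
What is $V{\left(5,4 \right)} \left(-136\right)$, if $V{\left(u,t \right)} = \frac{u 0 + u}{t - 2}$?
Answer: $-340$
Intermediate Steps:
$V{\left(u,t \right)} = \frac{u}{-2 + t}$ ($V{\left(u,t \right)} = \frac{0 + u}{-2 + t} = \frac{u}{-2 + t}$)
$V{\left(5,4 \right)} \left(-136\right) = \frac{5}{-2 + 4} \left(-136\right) = \frac{5}{2} \left(-136\right) = -340$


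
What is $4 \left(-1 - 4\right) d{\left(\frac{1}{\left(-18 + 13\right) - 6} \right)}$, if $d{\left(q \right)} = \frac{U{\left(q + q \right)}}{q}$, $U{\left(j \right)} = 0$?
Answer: $0$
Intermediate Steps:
$d{\left(q \right)} = 0$ ($d{\left(q \right)} = \frac{0}{q} = 0$)
$4 \left(-1 - 4\right) d{\left(\frac{1}{\left(-18 + 13\right) - 6} \right)} = 4 \left(-1 - 4\right) 0 = 4 \left(-5\right) 0 = \left(-20\right) 0 = 0$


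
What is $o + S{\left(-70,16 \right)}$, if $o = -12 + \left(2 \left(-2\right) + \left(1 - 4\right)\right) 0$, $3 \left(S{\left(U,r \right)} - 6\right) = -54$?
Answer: $-24$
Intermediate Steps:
$S{\left(U,r \right)} = -12$ ($S{\left(U,r \right)} = 6 + \frac{1}{3} \left(-54\right) = 6 - 18 = -12$)
$o = -12$ ($o = -12 + \left(-4 - 3\right) 0 = -12 - 0 = -12 + 0 = -12$)
$o + S{\left(-70,16 \right)} = -12 - 12 = -24$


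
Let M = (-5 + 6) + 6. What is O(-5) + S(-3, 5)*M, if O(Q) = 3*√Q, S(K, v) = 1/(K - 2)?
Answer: -7/5 + 3*I*√5 ≈ -1.4 + 6.7082*I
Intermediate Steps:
M = 7 (M = 1 + 6 = 7)
S(K, v) = 1/(-2 + K)
O(-5) + S(-3, 5)*M = 3*√(-5) + 7/(-2 - 3) = 3*(I*√5) + 7/(-5) = 3*I*√5 - ⅕*7 = 3*I*√5 - 7/5 = -7/5 + 3*I*√5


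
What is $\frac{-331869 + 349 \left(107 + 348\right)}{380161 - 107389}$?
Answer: $- \frac{86537}{136386} \approx -0.6345$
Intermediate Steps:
$\frac{-331869 + 349 \left(107 + 348\right)}{380161 - 107389} = \frac{-331869 + 349 \cdot 455}{272772} = \left(-331869 + 158795\right) \frac{1}{272772} = \left(-173074\right) \frac{1}{272772} = - \frac{86537}{136386}$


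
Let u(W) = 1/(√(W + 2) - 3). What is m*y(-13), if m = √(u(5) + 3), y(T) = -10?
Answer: -10*√(8 - 3*√7)/√(3 - √7) ≈ -4.2086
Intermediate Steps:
u(W) = 1/(-3 + √(2 + W)) (u(W) = 1/(√(2 + W) - 3) = 1/(-3 + √(2 + W)))
m = √(3 + 1/(-3 + √7)) (m = √(1/(-3 + √(2 + 5)) + 3) = √(1/(-3 + √7) + 3) = √(3 + 1/(-3 + √7)) ≈ 0.42086)
m*y(-13) = (√(8 - 3*√7)/√(3 - √7))*(-10) = -10*√(8 - 3*√7)/√(3 - √7)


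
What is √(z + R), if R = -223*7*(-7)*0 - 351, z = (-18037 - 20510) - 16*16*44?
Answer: I*√50162 ≈ 223.97*I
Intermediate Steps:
z = -49811 (z = -38547 - 256*44 = -38547 - 11264 = -49811)
R = -351 (R = -(-10927)*0 - 351 = -223*0 - 351 = 0 - 351 = -351)
√(z + R) = √(-49811 - 351) = √(-50162) = I*√50162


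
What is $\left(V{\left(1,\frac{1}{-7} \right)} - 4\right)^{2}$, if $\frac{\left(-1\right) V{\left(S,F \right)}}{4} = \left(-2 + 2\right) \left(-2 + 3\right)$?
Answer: $16$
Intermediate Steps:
$V{\left(S,F \right)} = 0$ ($V{\left(S,F \right)} = - 4 \left(-2 + 2\right) \left(-2 + 3\right) = - 4 \cdot 0 \cdot 1 = \left(-4\right) 0 = 0$)
$\left(V{\left(1,\frac{1}{-7} \right)} - 4\right)^{2} = \left(0 - 4\right)^{2} = \left(-4\right)^{2} = 16$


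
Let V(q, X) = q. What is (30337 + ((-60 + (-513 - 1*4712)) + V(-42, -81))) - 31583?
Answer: -6573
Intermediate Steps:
(30337 + ((-60 + (-513 - 1*4712)) + V(-42, -81))) - 31583 = (30337 + ((-60 + (-513 - 1*4712)) - 42)) - 31583 = (30337 + ((-60 + (-513 - 4712)) - 42)) - 31583 = (30337 + ((-60 - 5225) - 42)) - 31583 = (30337 + (-5285 - 42)) - 31583 = (30337 - 5327) - 31583 = 25010 - 31583 = -6573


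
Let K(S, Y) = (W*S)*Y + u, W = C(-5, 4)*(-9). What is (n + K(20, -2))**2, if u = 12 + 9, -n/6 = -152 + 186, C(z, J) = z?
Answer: 3932289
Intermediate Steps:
n = -204 (n = -6*(-152 + 186) = -6*34 = -204)
u = 21
W = 45 (W = -5*(-9) = 45)
K(S, Y) = 21 + 45*S*Y (K(S, Y) = (45*S)*Y + 21 = 45*S*Y + 21 = 21 + 45*S*Y)
(n + K(20, -2))**2 = (-204 + (21 + 45*20*(-2)))**2 = (-204 + (21 - 1800))**2 = (-204 - 1779)**2 = (-1983)**2 = 3932289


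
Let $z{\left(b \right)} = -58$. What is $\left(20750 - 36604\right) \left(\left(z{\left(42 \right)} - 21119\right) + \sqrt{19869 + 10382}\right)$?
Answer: $335740158 - 206102 \sqrt{179} \approx 3.3298 \cdot 10^{8}$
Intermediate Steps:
$\left(20750 - 36604\right) \left(\left(z{\left(42 \right)} - 21119\right) + \sqrt{19869 + 10382}\right) = \left(20750 - 36604\right) \left(\left(-58 - 21119\right) + \sqrt{19869 + 10382}\right) = - 15854 \left(-21177 + \sqrt{30251}\right) = - 15854 \left(-21177 + 13 \sqrt{179}\right) = 335740158 - 206102 \sqrt{179}$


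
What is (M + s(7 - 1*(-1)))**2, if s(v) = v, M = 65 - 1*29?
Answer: 1936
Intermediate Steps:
M = 36 (M = 65 - 29 = 36)
(M + s(7 - 1*(-1)))**2 = (36 + (7 - 1*(-1)))**2 = (36 + (7 + 1))**2 = (36 + 8)**2 = 44**2 = 1936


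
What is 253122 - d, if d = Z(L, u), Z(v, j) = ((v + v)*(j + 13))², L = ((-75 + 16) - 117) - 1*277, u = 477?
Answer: -197082470478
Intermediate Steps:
L = -453 (L = (-59 - 117) - 277 = -176 - 277 = -453)
Z(v, j) = 4*v²*(13 + j)² (Z(v, j) = ((2*v)*(13 + j))² = (2*v*(13 + j))² = 4*v²*(13 + j)²)
d = 197082723600 (d = 4*(-453)²*(13 + 477)² = 4*205209*490² = 4*205209*240100 = 197082723600)
253122 - d = 253122 - 1*197082723600 = 253122 - 197082723600 = -197082470478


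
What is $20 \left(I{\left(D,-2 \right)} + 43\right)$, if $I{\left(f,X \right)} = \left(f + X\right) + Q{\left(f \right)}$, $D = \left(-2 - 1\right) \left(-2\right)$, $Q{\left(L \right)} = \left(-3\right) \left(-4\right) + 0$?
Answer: $1180$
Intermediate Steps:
$Q{\left(L \right)} = 12$ ($Q{\left(L \right)} = 12 + 0 = 12$)
$D = 6$ ($D = \left(-3\right) \left(-2\right) = 6$)
$I{\left(f,X \right)} = 12 + X + f$ ($I{\left(f,X \right)} = \left(f + X\right) + 12 = \left(X + f\right) + 12 = 12 + X + f$)
$20 \left(I{\left(D,-2 \right)} + 43\right) = 20 \left(\left(12 - 2 + 6\right) + 43\right) = 20 \left(16 + 43\right) = 20 \cdot 59 = 1180$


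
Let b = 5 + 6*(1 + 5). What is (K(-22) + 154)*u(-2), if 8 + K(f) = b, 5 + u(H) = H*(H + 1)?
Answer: -561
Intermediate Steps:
u(H) = -5 + H*(1 + H) (u(H) = -5 + H*(H + 1) = -5 + H*(1 + H))
b = 41 (b = 5 + 6*6 = 5 + 36 = 41)
K(f) = 33 (K(f) = -8 + 41 = 33)
(K(-22) + 154)*u(-2) = (33 + 154)*(-5 - 2 + (-2)**2) = 187*(-5 - 2 + 4) = 187*(-3) = -561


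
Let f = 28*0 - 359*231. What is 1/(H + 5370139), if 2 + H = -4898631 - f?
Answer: 1/554435 ≈ 1.8036e-6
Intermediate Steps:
f = -82929 (f = 0 - 82929 = -82929)
H = -4815704 (H = -2 + (-4898631 - 1*(-82929)) = -2 + (-4898631 + 82929) = -2 - 4815702 = -4815704)
1/(H + 5370139) = 1/(-4815704 + 5370139) = 1/554435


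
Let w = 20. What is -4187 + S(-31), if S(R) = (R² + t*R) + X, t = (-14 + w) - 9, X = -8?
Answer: -3141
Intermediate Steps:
t = -3 (t = (-14 + 20) - 9 = 6 - 9 = -3)
S(R) = -8 + R² - 3*R (S(R) = (R² - 3*R) - 8 = -8 + R² - 3*R)
-4187 + S(-31) = -4187 + (-8 + (-31)² - 3*(-31)) = -4187 + (-8 + 961 + 93) = -4187 + 1046 = -3141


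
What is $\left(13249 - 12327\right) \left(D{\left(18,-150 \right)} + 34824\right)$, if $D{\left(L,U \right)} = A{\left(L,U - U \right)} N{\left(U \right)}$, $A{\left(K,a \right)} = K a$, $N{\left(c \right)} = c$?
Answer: $32107728$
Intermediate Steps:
$D{\left(L,U \right)} = 0$ ($D{\left(L,U \right)} = L \left(U - U\right) U = L 0 U = 0 U = 0$)
$\left(13249 - 12327\right) \left(D{\left(18,-150 \right)} + 34824\right) = \left(13249 - 12327\right) \left(0 + 34824\right) = 922 \cdot 34824 = 32107728$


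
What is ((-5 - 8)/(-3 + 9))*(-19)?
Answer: 247/6 ≈ 41.167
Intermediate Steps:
((-5 - 8)/(-3 + 9))*(-19) = -13/6*(-19) = 247/6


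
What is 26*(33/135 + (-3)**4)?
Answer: 95056/45 ≈ 2112.4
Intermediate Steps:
26*(33/135 + (-3)**4) = 26*(33*(1/135) + 81) = 26*(11/45 + 81) = 26*(3656/45) = 95056/45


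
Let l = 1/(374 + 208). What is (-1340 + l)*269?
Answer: -209787451/582 ≈ -3.6046e+5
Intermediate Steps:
l = 1/582 ≈ 0.0017182
(-1340 + l)*269 = (-1340 + 1/582)*269 = -779879/582*269 = -209787451/582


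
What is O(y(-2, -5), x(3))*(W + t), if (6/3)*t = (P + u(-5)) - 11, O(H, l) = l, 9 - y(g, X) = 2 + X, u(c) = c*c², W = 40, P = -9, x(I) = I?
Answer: -195/2 ≈ -97.500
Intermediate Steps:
u(c) = c³
y(g, X) = 7 - X (y(g, X) = 9 - (2 + X) = 9 + (-2 - X) = 7 - X)
t = -145/2 (t = ((-9 + (-5)³) - 11)/2 = ((-9 - 125) - 11)/2 = (-134 - 11)/2 = (½)*(-145) = -145/2 ≈ -72.500)
O(y(-2, -5), x(3))*(W + t) = 3*(40 - 145/2) = 3*(-65/2) = -195/2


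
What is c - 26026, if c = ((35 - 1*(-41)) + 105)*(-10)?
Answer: -27836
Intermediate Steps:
c = -1810 (c = ((35 + 41) + 105)*(-10) = (76 + 105)*(-10) = 181*(-10) = -1810)
c - 26026 = -1810 - 26026 = -27836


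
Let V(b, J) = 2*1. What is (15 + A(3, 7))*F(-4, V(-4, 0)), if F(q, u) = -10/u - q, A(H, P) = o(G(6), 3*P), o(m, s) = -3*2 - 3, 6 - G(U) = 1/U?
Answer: -6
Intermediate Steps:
V(b, J) = 2
G(U) = 6 - 1/U
o(m, s) = -9 (o(m, s) = -6 - 3 = -9)
A(H, P) = -9
F(q, u) = -q - 10/u
(15 + A(3, 7))*F(-4, V(-4, 0)) = (15 - 9)*(-1*(-4) - 10/2) = 6*(4 - 10*½) = 6*(4 - 5) = 6*(-1) = -6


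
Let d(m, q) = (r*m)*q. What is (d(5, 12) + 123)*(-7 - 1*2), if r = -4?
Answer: 1053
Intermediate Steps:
d(m, q) = -4*m*q (d(m, q) = (-4*m)*q = -4*m*q)
(d(5, 12) + 123)*(-7 - 1*2) = (-4*5*12 + 123)*(-7 - 1*2) = (-240 + 123)*(-7 - 2) = -117*(-9) = 1053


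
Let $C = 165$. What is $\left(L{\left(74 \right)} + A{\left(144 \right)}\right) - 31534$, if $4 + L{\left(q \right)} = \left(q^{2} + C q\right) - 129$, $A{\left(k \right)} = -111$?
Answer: $-14092$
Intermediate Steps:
$L{\left(q \right)} = -133 + q^{2} + 165 q$ ($L{\left(q \right)} = -4 - \left(129 - q^{2} - 165 q\right) = -4 + \left(-129 + q^{2} + 165 q\right) = -133 + q^{2} + 165 q$)
$\left(L{\left(74 \right)} + A{\left(144 \right)}\right) - 31534 = \left(\left(-133 + 74^{2} + 165 \cdot 74\right) - 111\right) - 31534 = \left(\left(-133 + 5476 + 12210\right) - 111\right) - 31534 = \left(17553 - 111\right) - 31534 = 17442 - 31534 = -14092$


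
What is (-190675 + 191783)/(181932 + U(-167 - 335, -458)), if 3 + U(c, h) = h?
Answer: 1108/181471 ≈ 0.0061057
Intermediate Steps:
U(c, h) = -3 + h
(-190675 + 191783)/(181932 + U(-167 - 335, -458)) = (-190675 + 191783)/(181932 + (-3 - 458)) = 1108/(181932 - 461) = 1108/181471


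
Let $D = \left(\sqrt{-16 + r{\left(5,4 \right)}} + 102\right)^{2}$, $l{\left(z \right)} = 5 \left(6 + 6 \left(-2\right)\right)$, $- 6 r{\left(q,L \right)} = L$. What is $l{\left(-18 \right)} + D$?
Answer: $\frac{31072}{3} + 340 i \sqrt{6} \approx 10357.0 + 832.83 i$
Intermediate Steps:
$r{\left(q,L \right)} = - \frac{L}{6}$
$l{\left(z \right)} = -30$ ($l{\left(z \right)} = 5 \left(6 - 12\right) = 5 \left(-6\right) = -30$)
$D = \left(102 + \frac{5 i \sqrt{6}}{3}\right)^{2}$ ($D = \left(\sqrt{-16 - \frac{2}{3}} + 102\right)^{2} = \left(\sqrt{- \frac{50}{3}} + 102\right)^{2} = \left(\frac{5 i \sqrt{6}}{3} + 102\right)^{2} = \left(102 + \frac{5 i \sqrt{6}}{3}\right)^{2} \approx 10387.0 + 832.83 i$)
$l{\left(-18 \right)} + D = -30 + \left(\frac{31162}{3} + 340 i \sqrt{6}\right) = \frac{31072}{3} + 340 i \sqrt{6}$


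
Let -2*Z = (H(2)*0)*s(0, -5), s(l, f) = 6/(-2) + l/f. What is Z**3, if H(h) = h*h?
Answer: 0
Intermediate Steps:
s(l, f) = -3 + l/f (s(l, f) = 6*(-1/2) + l/f = -3 + l/f)
H(h) = h**2
Z = 0 (Z = -2**2*0*(-3 + 0/(-5))/2 = -4*0*(-3 + 0*(-1/5))/2 = -0*(-3 + 0) = -0*(-3) = -1/2*0 = 0)
Z**3 = 0**3 = 0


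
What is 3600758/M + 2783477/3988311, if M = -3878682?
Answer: -198040033468/859410560339 ≈ -0.23044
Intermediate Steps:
3600758/M + 2783477/3988311 = 3600758/(-3878682) + 2783477/3988311 = 3600758*(-1/3878682) + 2783477*(1/3988311) = -1800379/1939341 + 2783477/3988311 = -198040033468/859410560339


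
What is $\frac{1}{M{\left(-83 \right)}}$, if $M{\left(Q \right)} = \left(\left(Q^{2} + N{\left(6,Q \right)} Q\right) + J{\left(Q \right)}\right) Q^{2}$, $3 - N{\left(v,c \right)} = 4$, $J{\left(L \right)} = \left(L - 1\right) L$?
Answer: $\frac{1}{96060216} \approx 1.041 \cdot 10^{-8}$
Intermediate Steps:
$J{\left(L \right)} = L \left(-1 + L\right)$ ($J{\left(L \right)} = \left(-1 + L\right) L = L \left(-1 + L\right)$)
$N{\left(v,c \right)} = -1$ ($N{\left(v,c \right)} = 3 - 4 = -1$)
$M{\left(Q \right)} = Q^{2} \left(Q^{2} - Q + Q \left(-1 + Q\right)\right)$ ($M{\left(Q \right)} = \left(\left(Q^{2} - Q\right) + Q \left(-1 + Q\right)\right) Q^{2} = \left(Q^{2} - Q + Q \left(-1 + Q\right)\right) Q^{2} = Q^{2} \left(Q^{2} - Q + Q \left(-1 + Q\right)\right)$)
$\frac{1}{M{\left(-83 \right)}} = \frac{1}{2 \left(-83\right)^{3} \left(-1 - 83\right)} = \frac{1}{2 \left(-571787\right) \left(-84\right)} = \frac{1}{96060216}$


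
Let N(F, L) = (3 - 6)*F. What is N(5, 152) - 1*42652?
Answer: -42667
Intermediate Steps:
N(F, L) = -3*F
N(5, 152) - 1*42652 = -3*5 - 1*42652 = -15 - 42652 = -42667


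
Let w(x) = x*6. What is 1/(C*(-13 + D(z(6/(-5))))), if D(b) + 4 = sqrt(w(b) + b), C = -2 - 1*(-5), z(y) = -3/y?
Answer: -34/1629 - sqrt(70)/1629 ≈ -0.026008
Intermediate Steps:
C = 3 (C = -2 + 5 = 3)
w(x) = 6*x
D(b) = -4 + sqrt(7)*sqrt(b) (D(b) = -4 + sqrt(6*b + b) = -4 + sqrt(7*b) = -4 + sqrt(7)*sqrt(b))
1/(C*(-13 + D(z(6/(-5))))) = 1/(3*(-13 + (-4 + sqrt(7)*sqrt(-3/(6/(-5)))))) = 1/(3*(-13 + (-4 + sqrt(7)*sqrt(-3/(6*(-1/5)))))) = 1/(3*(-13 + (-4 + sqrt(7)*sqrt(-3/(-6/5))))) = 1/(3*(-13 + (-4 + sqrt(7)*sqrt(-3*(-5/6))))) = 1/(3*(-13 + (-4 + sqrt(7)*sqrt(5/2)))) = 1/(3*(-13 + (-4 + sqrt(7)*(sqrt(10)/2)))) = 1/(3*(-13 + (-4 + sqrt(70)/2))) = 1/(3*(-17 + sqrt(70)/2)) = 1/(-51 + 3*sqrt(70)/2)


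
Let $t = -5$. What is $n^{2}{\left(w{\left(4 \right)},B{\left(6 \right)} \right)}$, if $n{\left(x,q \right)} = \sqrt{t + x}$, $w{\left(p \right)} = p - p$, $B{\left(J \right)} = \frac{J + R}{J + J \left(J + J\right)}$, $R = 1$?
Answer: $-5$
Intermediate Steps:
$B{\left(J \right)} = \frac{1 + J}{J + 2 J^{2}}$ ($B{\left(J \right)} = \frac{J + 1}{J + J \left(J + J\right)} = \frac{1 + J}{J + J 2 J} = \frac{1 + J}{J + 2 J^{2}}$)
$w{\left(p \right)} = 0$
$n{\left(x,q \right)} = \sqrt{-5 + x}$
$n^{2}{\left(w{\left(4 \right)},B{\left(6 \right)} \right)} = \left(\sqrt{-5 + 0}\right)^{2} = \left(\sqrt{-5}\right)^{2} = \left(i \sqrt{5}\right)^{2} = -5$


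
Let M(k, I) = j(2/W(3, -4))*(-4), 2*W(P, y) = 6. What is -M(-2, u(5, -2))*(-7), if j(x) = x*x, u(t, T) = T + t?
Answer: -112/9 ≈ -12.444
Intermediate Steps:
W(P, y) = 3 (W(P, y) = (1/2)*6 = 3)
j(x) = x**2
M(k, I) = -16/9 (M(k, I) = (2/3)**2*(-4) = (4/9)*(-4) = -16/9)
-M(-2, u(5, -2))*(-7) = -1*(-16/9)*(-7) = (16/9)*(-7) = -112/9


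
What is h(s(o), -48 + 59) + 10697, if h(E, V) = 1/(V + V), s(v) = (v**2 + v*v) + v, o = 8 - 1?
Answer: 235335/22 ≈ 10697.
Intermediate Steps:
o = 7
s(v) = v + 2*v**2 (s(v) = (v**2 + v**2) + v = 2*v**2 + v = v + 2*v**2)
h(E, V) = 1/(2*V)
h(s(o), -48 + 59) + 10697 = 1/(2*(-48 + 59)) + 10697 = (1/2)/11 + 10697 = (1/2)*(1/11) + 10697 = 1/22 + 10697 = 235335/22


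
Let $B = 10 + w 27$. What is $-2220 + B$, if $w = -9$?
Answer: $-2453$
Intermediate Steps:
$B = -233$ ($B = 10 - 243 = -233$)
$-2220 + B = -2220 - 233 = -2453$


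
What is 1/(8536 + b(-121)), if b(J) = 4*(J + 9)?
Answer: 1/8088 ≈ 0.00012364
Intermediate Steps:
b(J) = 36 + 4*J (b(J) = 4*(9 + J) = 36 + 4*J)
1/(8536 + b(-121)) = 1/(8536 + (36 + 4*(-121))) = 1/(8536 + (36 - 484)) = 1/(8536 - 448) = 1/8088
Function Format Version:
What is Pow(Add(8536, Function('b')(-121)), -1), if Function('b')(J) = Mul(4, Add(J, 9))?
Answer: Rational(1, 8088) ≈ 0.00012364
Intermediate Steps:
Function('b')(J) = Add(36, Mul(4, J)) (Function('b')(J) = Mul(4, Add(9, J)) = Add(36, Mul(4, J)))
Pow(Add(8536, Function('b')(-121)), -1) = Pow(Add(8536, Add(36, Mul(4, -121))), -1) = Pow(Add(8536, Add(36, -484)), -1) = Pow(Add(8536, -448), -1) = Pow(8088, -1) = Rational(1, 8088)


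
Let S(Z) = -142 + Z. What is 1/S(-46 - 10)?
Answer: -1/198 ≈ -0.0050505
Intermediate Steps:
1/S(-46 - 10) = 1/(-142 + (-46 - 10)) = 1/(-142 - 56) = 1/(-198) = -1/198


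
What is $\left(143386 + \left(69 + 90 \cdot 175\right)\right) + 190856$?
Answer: $350061$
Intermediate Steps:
$\left(143386 + \left(69 + 90 \cdot 175\right)\right) + 190856 = \left(143386 + \left(69 + 15750\right)\right) + 190856 = \left(143386 + 15819\right) + 190856 = 159205 + 190856 = 350061$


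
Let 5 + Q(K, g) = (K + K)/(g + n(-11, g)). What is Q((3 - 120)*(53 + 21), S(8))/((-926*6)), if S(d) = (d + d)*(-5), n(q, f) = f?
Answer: -4129/222240 ≈ -0.018579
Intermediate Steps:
S(d) = -10*d (S(d) = (2*d)*(-5) = -10*d)
Q(K, g) = -5 + K/g (Q(K, g) = -5 + (K + K)/(g + g) = -5 + (2*K)/((2*g)) = -5 + (2*K)*(1/(2*g)) = -5 + K/g)
Q((3 - 120)*(53 + 21), S(8))/((-926*6)) = (-5 + ((3 - 120)*(53 + 21))/((-10*8)))/((-926*6)) = (-5 - 117*74/(-80))/(-5556) = (-5 - 8658*(-1/80))*(-1/5556) = (-5 + 4329/40)*(-1/5556) = (4129/40)*(-1/5556) = -4129/222240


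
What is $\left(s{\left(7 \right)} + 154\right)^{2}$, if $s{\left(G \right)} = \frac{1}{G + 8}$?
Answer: $\frac{5340721}{225} \approx 23737.0$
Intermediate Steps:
$s{\left(G \right)} = \frac{1}{8 + G}$
$\left(s{\left(7 \right)} + 154\right)^{2} = \left(\frac{1}{8 + 7} + 154\right)^{2} = \left(\frac{1}{15} + 154\right)^{2} = \left(\frac{2311}{15}\right)^{2} = \frac{5340721}{225}$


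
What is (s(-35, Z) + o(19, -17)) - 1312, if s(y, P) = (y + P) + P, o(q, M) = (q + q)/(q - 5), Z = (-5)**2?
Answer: -9060/7 ≈ -1294.3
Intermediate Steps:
Z = 25
o(q, M) = 2*q/(-5 + q) (o(q, M) = (2*q)/(-5 + q) = 2*q/(-5 + q))
s(y, P) = y + 2*P (s(y, P) = (P + y) + P = y + 2*P)
(s(-35, Z) + o(19, -17)) - 1312 = ((-35 + 2*25) + 2*19/(-5 + 19)) - 1312 = ((-35 + 50) + 2*19/14) - 1312 = (15 + 2*19*(1/14)) - 1312 = (15 + 19/7) - 1312 = 124/7 - 1312 = -9060/7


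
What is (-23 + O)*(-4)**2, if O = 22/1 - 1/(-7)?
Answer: -96/7 ≈ -13.714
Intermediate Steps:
O = 155/7 (O = 22*1 - 1*(-1/7) = 22 + 1/7 = 155/7 ≈ 22.143)
(-23 + O)*(-4)**2 = (-23 + 155/7)*(-4)**2 = -6/7*16 = -96/7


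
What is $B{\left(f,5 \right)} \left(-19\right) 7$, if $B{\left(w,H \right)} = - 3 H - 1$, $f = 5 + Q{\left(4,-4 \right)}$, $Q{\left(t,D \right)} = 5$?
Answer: $2128$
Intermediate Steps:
$f = 10$ ($f = 5 + 5 = 10$)
$B{\left(w,H \right)} = -1 - 3 H$
$B{\left(f,5 \right)} \left(-19\right) 7 = \left(-1 - 15\right) \left(-19\right) 7 = \left(-16\right) \left(-19\right) 7 = 304 \cdot 7 = 2128$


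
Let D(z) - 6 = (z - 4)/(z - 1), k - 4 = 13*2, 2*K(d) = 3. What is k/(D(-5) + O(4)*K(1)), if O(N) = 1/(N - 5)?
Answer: 5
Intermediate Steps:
K(d) = 3/2 (K(d) = (½)*3 = 3/2)
O(N) = 1/(-5 + N)
k = 30 (k = 4 + 13*2 = 4 + 26 = 30)
D(z) = 6 + (-4 + z)/(-1 + z) (D(z) = 6 + (z - 4)/(z - 1) = 6 + (-4 + z)/(-1 + z))
k/(D(-5) + O(4)*K(1)) = 30/((-10 + 7*(-5))/(-1 - 5) + (3/2)/(-5 + 4)) = 30/((-10 - 35)/(-6) + (3/2)/(-1)) = 30/(-⅙*(-45) - 1*3/2) = 30/(15/2 - 3/2) = 30/6 = 30*(⅙) = 5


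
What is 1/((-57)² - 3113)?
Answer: 1/136 ≈ 0.0073529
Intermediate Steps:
1/((-57)² - 3113) = 1/(3249 - 3113) = 1/136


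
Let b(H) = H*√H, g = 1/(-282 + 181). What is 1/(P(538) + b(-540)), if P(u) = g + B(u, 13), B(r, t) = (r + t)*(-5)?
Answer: -585497/35077430532 + 459045*I*√15/23384953688 ≈ -1.6692e-5 + 7.6026e-5*I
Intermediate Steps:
B(r, t) = -5*r - 5*t
g = -1/101 (g = 1/(-101) = -1/101 ≈ -0.0099010)
b(H) = H^(3/2)
P(u) = -6566/101 - 5*u (P(u) = -1/101 + (-5*u - 5*13) = -1/101 + (-5*u - 65) = -1/101 + (-65 - 5*u) = -6566/101 - 5*u)
1/(P(538) + b(-540)) = 1/((-6566/101 - 5*538) + (-540)^(3/2)) = 1/((-6566/101 - 2690) - 3240*I*√15) = 1/(-278256/101 - 3240*I*√15)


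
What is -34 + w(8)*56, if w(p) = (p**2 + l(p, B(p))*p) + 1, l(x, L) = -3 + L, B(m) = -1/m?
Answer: 2206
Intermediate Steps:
w(p) = 1 + p**2 + p*(-3 - 1/p) (w(p) = (p**2 + (-3 - 1/p)*p) + 1 = (p**2 + p*(-3 - 1/p)) + 1 = 1 + p**2 + p*(-3 - 1/p))
-34 + w(8)*56 = -34 + (8*(-3 + 8))*56 = -34 + (8*5)*56 = -34 + 40*56 = -34 + 2240 = 2206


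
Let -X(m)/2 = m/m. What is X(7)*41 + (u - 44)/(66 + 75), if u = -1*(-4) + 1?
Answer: -3867/47 ≈ -82.277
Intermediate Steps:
u = 5 (u = 4 + 1 = 5)
X(m) = -2 (X(m) = -2*m/m = -2*1 = -2)
X(7)*41 + (u - 44)/(66 + 75) = -2*41 + (5 - 44)/(66 + 75) = -82 - 39/141 = -82 - 39*1/141 = -82 - 13/47 = -3867/47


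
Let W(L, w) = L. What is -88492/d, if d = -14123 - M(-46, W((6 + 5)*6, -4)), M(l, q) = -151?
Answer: 22123/3493 ≈ 6.3335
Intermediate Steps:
d = -13972 (d = -14123 - 1*(-151) = -14123 + 151 = -13972)
-88492/d = -88492/(-13972) = -88492*(-1/13972) = 22123/3493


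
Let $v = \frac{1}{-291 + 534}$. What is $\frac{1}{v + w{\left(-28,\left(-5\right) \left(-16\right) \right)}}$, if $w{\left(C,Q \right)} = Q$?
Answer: $\frac{243}{19441} \approx 0.012499$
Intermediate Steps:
$v = \frac{1}{243} \approx 0.0041152$
$\frac{1}{v + w{\left(-28,\left(-5\right) \left(-16\right) \right)}} = \frac{1}{\frac{1}{243} - -80} = \frac{1}{\frac{1}{243} + 80} = \frac{1}{\frac{19441}{243}} = \frac{243}{19441}$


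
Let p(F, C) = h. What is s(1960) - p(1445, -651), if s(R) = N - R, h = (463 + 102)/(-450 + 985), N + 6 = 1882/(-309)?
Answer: -65238149/33063 ≈ -1973.1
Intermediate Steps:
N = -3736/309 (N = -6 + 1882/(-309) = -6 + 1882*(-1/309) = -6 - 1882/309 = -3736/309 ≈ -12.091)
h = 113/107 (h = 565/535 = 565*(1/535) = 113/107 ≈ 1.0561)
p(F, C) = 113/107
s(R) = -3736/309 - R
s(1960) - p(1445, -651) = (-3736/309 - 1*1960) - 1*113/107 = (-3736/309 - 1960) - 113/107 = -609376/309 - 113/107 = -65238149/33063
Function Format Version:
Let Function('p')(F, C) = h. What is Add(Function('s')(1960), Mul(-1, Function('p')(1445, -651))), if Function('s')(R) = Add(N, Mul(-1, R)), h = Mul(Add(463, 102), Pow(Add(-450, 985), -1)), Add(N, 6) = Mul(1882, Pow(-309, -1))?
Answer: Rational(-65238149, 33063) ≈ -1973.1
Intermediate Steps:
N = Rational(-3736, 309) (N = Add(-6, Mul(1882, Pow(-309, -1))) = Add(-6, Mul(1882, Rational(-1, 309))) = Add(-6, Rational(-1882, 309)) = Rational(-3736, 309) ≈ -12.091)
h = Rational(113, 107) (h = Mul(565, Pow(535, -1)) = Mul(565, Rational(1, 535)) = Rational(113, 107) ≈ 1.0561)
Function('p')(F, C) = Rational(113, 107)
Function('s')(R) = Add(Rational(-3736, 309), Mul(-1, R))
Add(Function('s')(1960), Mul(-1, Function('p')(1445, -651))) = Add(Add(Rational(-3736, 309), Mul(-1, 1960)), Mul(-1, Rational(113, 107))) = Add(Add(Rational(-3736, 309), -1960), Rational(-113, 107)) = Add(Rational(-609376, 309), Rational(-113, 107)) = Rational(-65238149, 33063)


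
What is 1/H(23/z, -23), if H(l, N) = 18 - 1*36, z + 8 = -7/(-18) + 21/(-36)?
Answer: -1/18 ≈ -0.055556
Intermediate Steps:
z = -295/36 (z = -8 + (-7/(-18) + 21/(-36)) = -8 + (-7*(-1/18) + 21*(-1/36)) = -8 + (7/18 - 7/12) = -8 - 7/36 = -295/36 ≈ -8.1944)
H(l, N) = -18 (H(l, N) = 18 - 36 = -18)
1/H(23/z, -23) = 1/(-18) = -1/18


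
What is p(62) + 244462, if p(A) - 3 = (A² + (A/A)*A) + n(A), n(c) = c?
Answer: 248433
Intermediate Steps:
p(A) = 3 + A² + 2*A (p(A) = 3 + ((A² + (A/A)*A) + A) = 3 + ((A² + 1*A) + A) = 3 + ((A² + A) + A) = 3 + ((A + A²) + A) = 3 + (A² + 2*A) = 3 + A² + 2*A)
p(62) + 244462 = (3 + 62² + 2*62) + 244462 = (3 + 3844 + 124) + 244462 = 3971 + 244462 = 248433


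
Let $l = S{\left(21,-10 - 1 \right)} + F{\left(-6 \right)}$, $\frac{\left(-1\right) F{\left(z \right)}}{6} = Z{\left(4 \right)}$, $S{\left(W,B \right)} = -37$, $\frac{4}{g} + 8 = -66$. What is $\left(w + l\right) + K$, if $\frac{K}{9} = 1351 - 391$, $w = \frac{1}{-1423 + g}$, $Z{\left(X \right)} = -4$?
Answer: $\frac{454237394}{52653} \approx 8627.0$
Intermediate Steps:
$g = - \frac{2}{37}$ ($g = \frac{4}{-8 - 66} = \frac{4}{-74} = 4 \left(- \frac{1}{74}\right) = - \frac{2}{37} \approx -0.054054$)
$F{\left(z \right)} = 24$ ($F{\left(z \right)} = \left(-6\right) \left(-4\right) = 24$)
$w = - \frac{37}{52653}$ ($w = \frac{1}{-1423 - \frac{2}{37}} = \frac{1}{- \frac{52653}{37}} = - \frac{37}{52653} \approx -0.00070271$)
$l = -13$ ($l = -37 + 24 = -13$)
$K = 8640$ ($K = 9 \left(1351 - 391\right) = 9 \cdot 960 = 8640$)
$\left(w + l\right) + K = \left(- \frac{37}{52653} - 13\right) + 8640 = - \frac{684526}{52653} + 8640 = \frac{454237394}{52653}$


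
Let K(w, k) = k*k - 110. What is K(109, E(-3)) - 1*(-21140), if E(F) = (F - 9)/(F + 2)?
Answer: 21174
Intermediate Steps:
E(F) = (-9 + F)/(2 + F)
K(w, k) = -110 + k² (K(w, k) = k² - 110 = -110 + k²)
K(109, E(-3)) - 1*(-21140) = (-110 + ((-9 - 3)/(2 - 3))²) - 1*(-21140) = (-110 + (-12/(-1))²) + 21140 = (-110 + (-1*(-12))²) + 21140 = (-110 + 12²) + 21140 = (-110 + 144) + 21140 = 34 + 21140 = 21174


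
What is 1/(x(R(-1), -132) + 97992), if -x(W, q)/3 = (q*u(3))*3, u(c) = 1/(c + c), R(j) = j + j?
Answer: 1/98190 ≈ 1.0184e-5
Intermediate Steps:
R(j) = 2*j
u(c) = 1/(2*c)
x(W, q) = -3*q/2 (x(W, q) = -3*q*((½)/3)*3 = -3*q*((½)*(⅓))*3 = -3*q*(⅙)*3 = -3*q/6*3 = -3*q/2)
1/(x(R(-1), -132) + 97992) = 1/(-3/2*(-132) + 97992) = 1/(198 + 97992) = 1/98190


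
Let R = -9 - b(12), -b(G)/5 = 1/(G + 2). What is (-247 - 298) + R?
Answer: -7751/14 ≈ -553.64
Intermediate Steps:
b(G) = -5/(2 + G) (b(G) = -5/(G + 2) = -5/(2 + G))
R = -121/14 (R = -9 - (-5)/(2 + 12) = -9 - (-5)/14 = -9 - 1*(-5/14) = -9 + 5/14 = -121/14 ≈ -8.6429)
(-247 - 298) + R = (-247 - 298) - 121/14 = -545 - 121/14 = -7751/14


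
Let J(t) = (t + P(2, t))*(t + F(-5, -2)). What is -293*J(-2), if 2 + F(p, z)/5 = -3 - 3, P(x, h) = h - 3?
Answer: -86142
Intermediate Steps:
P(x, h) = -3 + h
F(p, z) = -40 (F(p, z) = -10 + 5*(-3 - 3) = -10 + 5*(-6) = -10 - 30 = -40)
J(t) = (-40 + t)*(-3 + 2*t) (J(t) = (t + (-3 + t))*(t - 40) = (-3 + 2*t)*(-40 + t) = (-40 + t)*(-3 + 2*t))
-293*J(-2) = -293*(120 - 83*(-2) + 2*(-2)**2) = -293*(120 + 166 + 2*4) = -293*(120 + 166 + 8) = -293*294 = -86142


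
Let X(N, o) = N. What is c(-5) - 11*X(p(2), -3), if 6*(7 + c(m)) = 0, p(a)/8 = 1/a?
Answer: -51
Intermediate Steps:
p(a) = 8/a (p(a) = 8*(1/a) = 8/a)
c(m) = -7 (c(m) = -7 + (⅙)*0 = -7 + 0 = -7)
c(-5) - 11*X(p(2), -3) = -7 - 88/2 = -7 - 11*4 = -7 - 44 = -51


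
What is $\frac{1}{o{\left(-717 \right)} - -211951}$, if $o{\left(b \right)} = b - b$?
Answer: $\frac{1}{211951} \approx 4.7181 \cdot 10^{-6}$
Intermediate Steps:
$o{\left(b \right)} = 0$
$\frac{1}{o{\left(-717 \right)} - -211951} = \frac{1}{0 - -211951} = \frac{1}{0 + 211951} = \frac{1}{211951}$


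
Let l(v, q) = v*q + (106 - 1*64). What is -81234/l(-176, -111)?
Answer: -13539/3263 ≈ -4.1492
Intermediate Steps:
l(v, q) = 42 + q*v (l(v, q) = q*v + (106 - 64) = q*v + 42 = 42 + q*v)
-81234/l(-176, -111) = -81234/(42 - 111*(-176)) = -81234/(42 + 19536) = -81234/19578 = -81234*1/19578 = -13539/3263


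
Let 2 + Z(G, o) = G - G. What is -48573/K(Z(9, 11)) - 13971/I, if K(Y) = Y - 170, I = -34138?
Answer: 830294043/2935868 ≈ 282.81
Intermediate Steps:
Z(G, o) = -2 (Z(G, o) = -2 + (G - G) = -2 + 0 = -2)
K(Y) = -170 + Y
-48573/K(Z(9, 11)) - 13971/I = -48573/(-170 - 2) - 13971/(-34138) = -48573/(-172) - 13971*(-1/34138) = -48573*(-1/172) + 13971/34138 = 48573/172 + 13971/34138 = 830294043/2935868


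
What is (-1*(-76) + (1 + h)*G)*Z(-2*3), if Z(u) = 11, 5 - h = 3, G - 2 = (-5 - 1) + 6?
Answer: 902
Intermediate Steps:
G = 2 (G = 2 + ((-5 - 1) + 6) = 2 + (-6 + 6) = 2 + 0 = 2)
h = 2 (h = 5 - 1*3 = 5 - 3 = 2)
(-1*(-76) + (1 + h)*G)*Z(-2*3) = (-1*(-76) + (1 + 2)*2)*11 = (76 + 3*2)*11 = (76 + 6)*11 = 82*11 = 902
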